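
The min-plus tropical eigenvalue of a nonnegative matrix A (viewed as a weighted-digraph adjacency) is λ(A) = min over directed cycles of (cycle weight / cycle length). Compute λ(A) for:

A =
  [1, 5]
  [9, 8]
λ(A) = 1

Enumerate directed cycles and compute their means (weight / length). Sample:
  cycle 0 → 0: weight = 1, length = 1, mean = 1/1 ≈ 1.000
  cycle 1 → 1: weight = 8, length = 1, mean = 8/1 ≈ 8.000
  cycle 0 → 1 → 0: weight = 14, length = 2, mean = 14/2 ≈ 7.000
  cycle 1 → 0 → 1: weight = 14, length = 2, mean = 14/2 ≈ 7.000
Minimum mean = 1.000, attained e.g. along the cycle 0 → 0 with weight 1 and length 1. So λ(A) = 1/1 = 1.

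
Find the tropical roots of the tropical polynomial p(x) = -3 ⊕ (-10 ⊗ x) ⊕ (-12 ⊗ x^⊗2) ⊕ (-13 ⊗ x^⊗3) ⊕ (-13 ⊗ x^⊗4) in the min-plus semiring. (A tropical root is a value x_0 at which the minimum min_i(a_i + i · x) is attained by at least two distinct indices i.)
Roots: {0, 1, 2, 7}

Each tropical root is a break point of the lower envelope of the lines y = a_i + i · x (there are 5 lines, with slopes 0, 1, ..., 4). Only the lines that attain the minimum somewhere contribute to roots; other lines are dominated. Here the surviving (envelope) indices are i = 4, i = 3, i = 2, i = 1, i = 0.
Intersections between consecutive envelope lines give the roots: for adjacent envelope indices i < j the intersection is x = (a_i − a_j) / (j − i). Reading off the sorted break points: {0, 1, 2, 7}.
Verification: at each break x_0, at least two indices attain the minimum of min_i(a_i + i · x_0).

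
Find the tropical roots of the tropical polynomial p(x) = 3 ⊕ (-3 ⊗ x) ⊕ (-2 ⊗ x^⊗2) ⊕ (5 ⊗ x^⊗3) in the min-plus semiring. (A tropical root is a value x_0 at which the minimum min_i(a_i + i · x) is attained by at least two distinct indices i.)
Roots: {-7, -1, 6}

Each tropical root is a break point of the lower envelope of the lines y = a_i + i · x (there are 4 lines, with slopes 0, 1, ..., 3). Only the lines that attain the minimum somewhere contribute to roots; other lines are dominated. Here the surviving (envelope) indices are i = 3, i = 2, i = 1, i = 0.
Intersections between consecutive envelope lines give the roots: for adjacent envelope indices i < j the intersection is x = (a_i − a_j) / (j − i). Reading off the sorted break points: {-7, -1, 6}.
Verification: at each break x_0, at least two indices attain the minimum of min_i(a_i + i · x_0).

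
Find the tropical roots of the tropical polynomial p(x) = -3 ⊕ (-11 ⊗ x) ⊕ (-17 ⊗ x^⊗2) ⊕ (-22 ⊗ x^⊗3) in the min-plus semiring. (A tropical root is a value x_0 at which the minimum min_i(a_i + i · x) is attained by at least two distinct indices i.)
Roots: {5, 6, 8}

Each tropical root is a break point of the lower envelope of the lines y = a_i + i · x (there are 4 lines, with slopes 0, 1, ..., 3). Only the lines that attain the minimum somewhere contribute to roots; other lines are dominated. Here the surviving (envelope) indices are i = 3, i = 2, i = 1, i = 0.
Intersections between consecutive envelope lines give the roots: for adjacent envelope indices i < j the intersection is x = (a_i − a_j) / (j − i). Reading off the sorted break points: {5, 6, 8}.
Verification: at each break x_0, at least two indices attain the minimum of min_i(a_i + i · x_0).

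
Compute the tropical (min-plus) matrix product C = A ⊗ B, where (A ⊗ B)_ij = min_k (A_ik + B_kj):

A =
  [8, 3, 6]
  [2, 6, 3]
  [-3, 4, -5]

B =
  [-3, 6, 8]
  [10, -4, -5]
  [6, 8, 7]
A ⊗ B =
  [5, -1, -2]
  [-1, 2, 1]
  [-6, 0, -1]

Apply the min-plus product entry-by-entry:
  C[0][0] = min over k of (A[0][0] + B[0][0] = 8 + -3 = 5, A[0][1] + B[1][0] = 3 + 10 = 13, A[0][2] + B[2][0] = 6 + 6 = 12) = 5 (attained at k = 0)
  C[0][1] = min over k of (A[0][0] + B[0][1] = 8 + 6 = 14, A[0][1] + B[1][1] = 3 + -4 = -1, A[0][2] + B[2][1] = 6 + 8 = 14) = -1 (attained at k = 1)
  C[0][2] = min over k of (A[0][0] + B[0][2] = 8 + 8 = 16, A[0][1] + B[1][2] = 3 + -5 = -2, A[0][2] + B[2][2] = 6 + 7 = 13) = -2 (attained at k = 1)
  C[1][0] = min over k of (A[1][0] + B[0][0] = 2 + -3 = -1, A[1][1] + B[1][0] = 6 + 10 = 16, A[1][2] + B[2][0] = 3 + 6 = 9) = -1 (attained at k = 0)
  C[1][1] = min over k of (A[1][0] + B[0][1] = 2 + 6 = 8, A[1][1] + B[1][1] = 6 + -4 = 2, A[1][2] + B[2][1] = 3 + 8 = 11) = 2 (attained at k = 1)
  C[1][2] = min over k of (A[1][0] + B[0][2] = 2 + 8 = 10, A[1][1] + B[1][2] = 6 + -5 = 1, A[1][2] + B[2][2] = 3 + 7 = 10) = 1 (attained at k = 1)
  C[2][0] = min over k of (A[2][0] + B[0][0] = -3 + -3 = -6, A[2][1] + B[1][0] = 4 + 10 = 14, A[2][2] + B[2][0] = -5 + 6 = 1) = -6 (attained at k = 0)
  C[2][1] = min over k of (A[2][0] + B[0][1] = -3 + 6 = 3, A[2][1] + B[1][1] = 4 + -4 = 0, A[2][2] + B[2][1] = -5 + 8 = 3) = 0 (attained at k = 1)
  C[2][2] = min over k of (A[2][0] + B[0][2] = -3 + 8 = 5, A[2][1] + B[1][2] = 4 + -5 = -1, A[2][2] + B[2][2] = -5 + 7 = 2) = -1 (attained at k = 1)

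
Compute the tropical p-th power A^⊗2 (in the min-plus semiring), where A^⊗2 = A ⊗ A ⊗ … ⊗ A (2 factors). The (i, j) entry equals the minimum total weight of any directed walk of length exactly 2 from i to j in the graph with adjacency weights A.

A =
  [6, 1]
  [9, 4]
A^⊗2 =
  [10, 5]
  [13, 8]

Each entry (A^⊗2)_ij equals the minimum over all length-2 walks i = v_0 → v_1 → … → v_2 = j of Σ_t A[v_t][v_{t+1}]. For example, for (i, j) = (0, 1) we minimise over 2 possible intermediate vertex sequences; the minimum is 5, attained along the walk 0 → 1 → 1.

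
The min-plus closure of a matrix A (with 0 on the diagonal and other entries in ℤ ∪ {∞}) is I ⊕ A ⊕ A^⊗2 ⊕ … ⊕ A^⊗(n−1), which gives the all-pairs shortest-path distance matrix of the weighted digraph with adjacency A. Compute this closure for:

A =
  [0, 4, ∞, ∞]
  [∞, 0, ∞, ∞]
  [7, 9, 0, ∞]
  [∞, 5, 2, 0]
Closure =
  [0, 4, ∞, ∞]
  [∞, 0, ∞, ∞]
  [7, 9, 0, ∞]
  [9, 5, 2, 0]

This is the Floyd-Warshall all-pairs shortest-path computation. For each intermediate vertex k = 0, 1, …, 3, update dist[i][j] ← min(dist[i][j], dist[i][k] + dist[k][j]). The final matrix gives, for each (i, j), the minimum total weight of any directed path from i to j (possibly empty when i = j).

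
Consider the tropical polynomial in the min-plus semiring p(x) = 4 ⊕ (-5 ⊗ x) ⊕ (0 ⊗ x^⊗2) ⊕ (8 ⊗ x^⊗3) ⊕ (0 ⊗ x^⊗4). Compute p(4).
p(4) = -1

A tropical monomial a ⊗ x^⊗i evaluates to a + i · x. Evaluating each term at x = 4:
  Term 0 contributes 4 + 0 · 4 = 4
  Term 1 contributes -5 + 1 · 4 = -1
  Term 2 contributes 0 + 2 · 4 = 8
  Term 3 contributes 8 + 3 · 4 = 20
  Term 4 contributes 0 + 4 · 4 = 16
p(4) = ⊕ of these = min[4, -1, 8, 20, 16] = -1.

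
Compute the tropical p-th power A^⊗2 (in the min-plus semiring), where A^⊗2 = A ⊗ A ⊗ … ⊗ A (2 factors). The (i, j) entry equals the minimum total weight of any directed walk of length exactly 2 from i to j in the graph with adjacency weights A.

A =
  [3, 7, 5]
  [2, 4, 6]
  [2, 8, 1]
A^⊗2 =
  [6, 10, 6]
  [5, 8, 7]
  [3, 9, 2]

Each entry (A^⊗2)_ij equals the minimum over all length-2 walks i = v_0 → v_1 → … → v_2 = j of Σ_t A[v_t][v_{t+1}]. For example, for (i, j) = (0, 2) we minimise over 3 possible intermediate vertex sequences; the minimum is 6, attained along the walk 0 → 2 → 2.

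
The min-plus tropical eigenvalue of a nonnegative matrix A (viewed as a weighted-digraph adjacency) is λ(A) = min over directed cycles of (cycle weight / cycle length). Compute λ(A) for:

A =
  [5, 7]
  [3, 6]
λ(A) = 5

Enumerate directed cycles and compute their means (weight / length). Sample:
  cycle 0 → 0: weight = 5, length = 1, mean = 5/1 ≈ 5.000
  cycle 1 → 1: weight = 6, length = 1, mean = 6/1 ≈ 6.000
  cycle 0 → 1 → 0: weight = 10, length = 2, mean = 10/2 ≈ 5.000
  cycle 1 → 0 → 1: weight = 10, length = 2, mean = 10/2 ≈ 5.000
Minimum mean = 5.000, attained e.g. along the cycle 0 → 0 with weight 5 and length 1. So λ(A) = 5/1 = 5.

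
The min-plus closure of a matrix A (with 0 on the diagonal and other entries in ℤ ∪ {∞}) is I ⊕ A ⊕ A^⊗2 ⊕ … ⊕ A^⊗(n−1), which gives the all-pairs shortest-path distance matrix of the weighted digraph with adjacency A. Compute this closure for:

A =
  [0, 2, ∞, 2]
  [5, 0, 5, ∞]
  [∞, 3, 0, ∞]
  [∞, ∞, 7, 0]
Closure =
  [0, 2, 7, 2]
  [5, 0, 5, 7]
  [8, 3, 0, 10]
  [15, 10, 7, 0]

This is the Floyd-Warshall all-pairs shortest-path computation. For each intermediate vertex k = 0, 1, …, 3, update dist[i][j] ← min(dist[i][j], dist[i][k] + dist[k][j]). The final matrix gives, for each (i, j), the minimum total weight of any directed path from i to j (possibly empty when i = j).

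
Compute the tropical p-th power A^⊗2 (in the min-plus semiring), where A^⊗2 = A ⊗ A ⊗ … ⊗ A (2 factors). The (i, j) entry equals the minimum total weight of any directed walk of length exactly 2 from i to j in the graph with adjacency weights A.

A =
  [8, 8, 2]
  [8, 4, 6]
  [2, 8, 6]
A^⊗2 =
  [4, 10, 8]
  [8, 8, 10]
  [8, 10, 4]

Each entry (A^⊗2)_ij equals the minimum over all length-2 walks i = v_0 → v_1 → … → v_2 = j of Σ_t A[v_t][v_{t+1}]. For example, for (i, j) = (0, 2) we minimise over 3 possible intermediate vertex sequences; the minimum is 8, attained along the walk 0 → 2 → 2.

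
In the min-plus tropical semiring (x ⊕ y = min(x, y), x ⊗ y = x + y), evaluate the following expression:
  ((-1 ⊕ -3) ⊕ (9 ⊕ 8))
((-1 ⊕ -3) ⊕ (9 ⊕ 8)) = -3

Expand innermost to outermost. Recall ⊕ takes the minimum of its arguments and ⊗ takes their sum. Working out the expression ((-1 ⊕ -3) ⊕ (9 ⊕ 8)) gives -3.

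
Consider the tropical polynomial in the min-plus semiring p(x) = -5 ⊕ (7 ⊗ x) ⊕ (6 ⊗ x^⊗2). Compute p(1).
p(1) = -5

A tropical monomial a ⊗ x^⊗i evaluates to a + i · x. Evaluating each term at x = 1:
  Term 0 contributes -5 + 0 · 1 = -5
  Term 1 contributes 7 + 1 · 1 = 8
  Term 2 contributes 6 + 2 · 1 = 8
p(1) = ⊕ of these = min[-5, 8, 8] = -5.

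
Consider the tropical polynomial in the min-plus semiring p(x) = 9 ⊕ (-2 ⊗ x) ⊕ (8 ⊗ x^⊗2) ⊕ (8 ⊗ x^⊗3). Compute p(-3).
p(-3) = -5

A tropical monomial a ⊗ x^⊗i evaluates to a + i · x. Evaluating each term at x = -3:
  Term 0 contributes 9 + 0 · -3 = 9
  Term 1 contributes -2 + 1 · -3 = -5
  Term 2 contributes 8 + 2 · -3 = 2
  Term 3 contributes 8 + 3 · -3 = -1
p(-3) = ⊕ of these = min[9, -5, 2, -1] = -5.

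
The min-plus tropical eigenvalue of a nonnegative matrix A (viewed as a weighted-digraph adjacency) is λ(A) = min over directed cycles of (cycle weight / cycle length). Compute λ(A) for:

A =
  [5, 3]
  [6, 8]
λ(A) = 9/2

Enumerate directed cycles and compute their means (weight / length). Sample:
  cycle 0 → 0: weight = 5, length = 1, mean = 5/1 ≈ 5.000
  cycle 1 → 1: weight = 8, length = 1, mean = 8/1 ≈ 8.000
  cycle 0 → 1 → 0: weight = 9, length = 2, mean = 9/2 ≈ 4.500
  cycle 1 → 0 → 1: weight = 9, length = 2, mean = 9/2 ≈ 4.500
Minimum mean = 4.500, attained e.g. along the cycle 0 → 1 → 0 with weight 9 and length 2. So λ(A) = 9/2 = 9/2.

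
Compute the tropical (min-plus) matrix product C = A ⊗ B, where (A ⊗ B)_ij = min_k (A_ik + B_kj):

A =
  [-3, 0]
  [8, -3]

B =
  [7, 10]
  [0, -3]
A ⊗ B =
  [0, -3]
  [-3, -6]

Apply the min-plus product entry-by-entry:
  C[0][0] = min over k of (A[0][0] + B[0][0] = -3 + 7 = 4, A[0][1] + B[1][0] = 0 + 0 = 0) = 0 (attained at k = 1)
  C[0][1] = min over k of (A[0][0] + B[0][1] = -3 + 10 = 7, A[0][1] + B[1][1] = 0 + -3 = -3) = -3 (attained at k = 1)
  C[1][0] = min over k of (A[1][0] + B[0][0] = 8 + 7 = 15, A[1][1] + B[1][0] = -3 + 0 = -3) = -3 (attained at k = 1)
  C[1][1] = min over k of (A[1][0] + B[0][1] = 8 + 10 = 18, A[1][1] + B[1][1] = -3 + -3 = -6) = -6 (attained at k = 1)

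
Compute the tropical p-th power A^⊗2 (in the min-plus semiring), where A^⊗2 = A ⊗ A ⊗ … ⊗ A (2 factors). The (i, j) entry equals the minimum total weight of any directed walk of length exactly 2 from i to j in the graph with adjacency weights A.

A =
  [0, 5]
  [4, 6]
A^⊗2 =
  [0, 5]
  [4, 9]

Each entry (A^⊗2)_ij equals the minimum over all length-2 walks i = v_0 → v_1 → … → v_2 = j of Σ_t A[v_t][v_{t+1}]. For example, for (i, j) = (0, 1) we minimise over 2 possible intermediate vertex sequences; the minimum is 5, attained along the walk 0 → 0 → 1.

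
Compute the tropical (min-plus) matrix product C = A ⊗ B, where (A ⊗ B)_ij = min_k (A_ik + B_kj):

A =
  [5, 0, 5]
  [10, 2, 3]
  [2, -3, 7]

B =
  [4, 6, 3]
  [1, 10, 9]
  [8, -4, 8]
A ⊗ B =
  [1, 1, 8]
  [3, -1, 11]
  [-2, 3, 5]

Apply the min-plus product entry-by-entry:
  C[0][0] = min over k of (A[0][0] + B[0][0] = 5 + 4 = 9, A[0][1] + B[1][0] = 0 + 1 = 1, A[0][2] + B[2][0] = 5 + 8 = 13) = 1 (attained at k = 1)
  C[0][1] = min over k of (A[0][0] + B[0][1] = 5 + 6 = 11, A[0][1] + B[1][1] = 0 + 10 = 10, A[0][2] + B[2][1] = 5 + -4 = 1) = 1 (attained at k = 2)
  C[0][2] = min over k of (A[0][0] + B[0][2] = 5 + 3 = 8, A[0][1] + B[1][2] = 0 + 9 = 9, A[0][2] + B[2][2] = 5 + 8 = 13) = 8 (attained at k = 0)
  C[1][0] = min over k of (A[1][0] + B[0][0] = 10 + 4 = 14, A[1][1] + B[1][0] = 2 + 1 = 3, A[1][2] + B[2][0] = 3 + 8 = 11) = 3 (attained at k = 1)
  C[1][1] = min over k of (A[1][0] + B[0][1] = 10 + 6 = 16, A[1][1] + B[1][1] = 2 + 10 = 12, A[1][2] + B[2][1] = 3 + -4 = -1) = -1 (attained at k = 2)
  C[1][2] = min over k of (A[1][0] + B[0][2] = 10 + 3 = 13, A[1][1] + B[1][2] = 2 + 9 = 11, A[1][2] + B[2][2] = 3 + 8 = 11) = 11 (attained at k = 1)
  C[2][0] = min over k of (A[2][0] + B[0][0] = 2 + 4 = 6, A[2][1] + B[1][0] = -3 + 1 = -2, A[2][2] + B[2][0] = 7 + 8 = 15) = -2 (attained at k = 1)
  C[2][1] = min over k of (A[2][0] + B[0][1] = 2 + 6 = 8, A[2][1] + B[1][1] = -3 + 10 = 7, A[2][2] + B[2][1] = 7 + -4 = 3) = 3 (attained at k = 2)
  C[2][2] = min over k of (A[2][0] + B[0][2] = 2 + 3 = 5, A[2][1] + B[1][2] = -3 + 9 = 6, A[2][2] + B[2][2] = 7 + 8 = 15) = 5 (attained at k = 0)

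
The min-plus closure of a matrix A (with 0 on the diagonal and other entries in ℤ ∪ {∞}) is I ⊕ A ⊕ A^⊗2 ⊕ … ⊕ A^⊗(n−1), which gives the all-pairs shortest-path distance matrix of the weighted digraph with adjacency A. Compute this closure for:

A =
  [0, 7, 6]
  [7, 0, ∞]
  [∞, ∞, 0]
Closure =
  [0, 7, 6]
  [7, 0, 13]
  [∞, ∞, 0]

This is the Floyd-Warshall all-pairs shortest-path computation. For each intermediate vertex k = 0, 1, …, 2, update dist[i][j] ← min(dist[i][j], dist[i][k] + dist[k][j]). The final matrix gives, for each (i, j), the minimum total weight of any directed path from i to j (possibly empty when i = j).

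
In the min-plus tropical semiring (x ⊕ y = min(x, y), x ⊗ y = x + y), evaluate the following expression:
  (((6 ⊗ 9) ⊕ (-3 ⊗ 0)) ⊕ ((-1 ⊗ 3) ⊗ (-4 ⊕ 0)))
(((6 ⊗ 9) ⊕ (-3 ⊗ 0)) ⊕ ((-1 ⊗ 3) ⊗ (-4 ⊕ 0))) = -3

Expand innermost to outermost. Recall ⊕ takes the minimum of its arguments and ⊗ takes their sum. Working out the expression (((6 ⊗ 9) ⊕ (-3 ⊗ 0)) ⊕ ((-1 ⊗ 3) ⊗ (-4 ⊕ 0))) gives -3.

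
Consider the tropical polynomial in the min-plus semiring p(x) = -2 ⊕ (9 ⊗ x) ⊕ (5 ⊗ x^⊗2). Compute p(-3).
p(-3) = -2

A tropical monomial a ⊗ x^⊗i evaluates to a + i · x. Evaluating each term at x = -3:
  Term 0 contributes -2 + 0 · -3 = -2
  Term 1 contributes 9 + 1 · -3 = 6
  Term 2 contributes 5 + 2 · -3 = -1
p(-3) = ⊕ of these = min[-2, 6, -1] = -2.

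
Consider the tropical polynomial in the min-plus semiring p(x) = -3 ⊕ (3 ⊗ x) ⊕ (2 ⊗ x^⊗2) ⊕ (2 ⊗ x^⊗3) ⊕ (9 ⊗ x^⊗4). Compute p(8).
p(8) = -3

A tropical monomial a ⊗ x^⊗i evaluates to a + i · x. Evaluating each term at x = 8:
  Term 0 contributes -3 + 0 · 8 = -3
  Term 1 contributes 3 + 1 · 8 = 11
  Term 2 contributes 2 + 2 · 8 = 18
  Term 3 contributes 2 + 3 · 8 = 26
  Term 4 contributes 9 + 4 · 8 = 41
p(8) = ⊕ of these = min[-3, 11, 18, 26, 41] = -3.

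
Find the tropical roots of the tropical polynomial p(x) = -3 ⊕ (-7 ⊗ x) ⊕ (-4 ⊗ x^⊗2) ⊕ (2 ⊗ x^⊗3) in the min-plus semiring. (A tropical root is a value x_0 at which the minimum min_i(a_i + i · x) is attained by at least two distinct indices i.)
Roots: {-6, -3, 4}

Each tropical root is a break point of the lower envelope of the lines y = a_i + i · x (there are 4 lines, with slopes 0, 1, ..., 3). Only the lines that attain the minimum somewhere contribute to roots; other lines are dominated. Here the surviving (envelope) indices are i = 3, i = 2, i = 1, i = 0.
Intersections between consecutive envelope lines give the roots: for adjacent envelope indices i < j the intersection is x = (a_i − a_j) / (j − i). Reading off the sorted break points: {-6, -3, 4}.
Verification: at each break x_0, at least two indices attain the minimum of min_i(a_i + i · x_0).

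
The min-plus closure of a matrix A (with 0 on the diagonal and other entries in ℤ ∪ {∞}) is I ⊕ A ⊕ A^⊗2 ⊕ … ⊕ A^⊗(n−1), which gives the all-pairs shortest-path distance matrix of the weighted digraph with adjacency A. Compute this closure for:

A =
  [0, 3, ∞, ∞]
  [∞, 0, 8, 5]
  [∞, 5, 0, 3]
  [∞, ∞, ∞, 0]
Closure =
  [0, 3, 11, 8]
  [∞, 0, 8, 5]
  [∞, 5, 0, 3]
  [∞, ∞, ∞, 0]

This is the Floyd-Warshall all-pairs shortest-path computation. For each intermediate vertex k = 0, 1, …, 3, update dist[i][j] ← min(dist[i][j], dist[i][k] + dist[k][j]). The final matrix gives, for each (i, j), the minimum total weight of any directed path from i to j (possibly empty when i = j).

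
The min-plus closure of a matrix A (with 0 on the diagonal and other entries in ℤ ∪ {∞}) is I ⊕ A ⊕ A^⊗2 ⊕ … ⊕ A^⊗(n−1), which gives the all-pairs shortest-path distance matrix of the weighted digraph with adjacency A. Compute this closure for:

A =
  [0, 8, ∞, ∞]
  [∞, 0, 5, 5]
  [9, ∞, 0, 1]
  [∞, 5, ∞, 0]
Closure =
  [0, 8, 13, 13]
  [14, 0, 5, 5]
  [9, 6, 0, 1]
  [19, 5, 10, 0]

This is the Floyd-Warshall all-pairs shortest-path computation. For each intermediate vertex k = 0, 1, …, 3, update dist[i][j] ← min(dist[i][j], dist[i][k] + dist[k][j]). The final matrix gives, for each (i, j), the minimum total weight of any directed path from i to j (possibly empty when i = j).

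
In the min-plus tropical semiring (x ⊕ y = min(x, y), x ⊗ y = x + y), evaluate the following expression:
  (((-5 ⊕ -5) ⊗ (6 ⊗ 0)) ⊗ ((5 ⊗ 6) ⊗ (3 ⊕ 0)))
(((-5 ⊕ -5) ⊗ (6 ⊗ 0)) ⊗ ((5 ⊗ 6) ⊗ (3 ⊕ 0))) = 12

Expand innermost to outermost. Recall ⊕ takes the minimum of its arguments and ⊗ takes their sum. Working out the expression (((-5 ⊕ -5) ⊗ (6 ⊗ 0)) ⊗ ((5 ⊗ 6) ⊗ (3 ⊕ 0))) gives 12.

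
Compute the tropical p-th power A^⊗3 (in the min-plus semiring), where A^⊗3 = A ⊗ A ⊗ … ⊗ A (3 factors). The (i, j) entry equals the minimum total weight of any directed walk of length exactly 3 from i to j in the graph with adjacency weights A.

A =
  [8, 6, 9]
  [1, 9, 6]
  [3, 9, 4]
A^⊗3 =
  [15, 13, 16]
  [8, 15, 13]
  [10, 13, 12]

Each entry (A^⊗3)_ij equals the minimum over all length-3 walks i = v_0 → v_1 → … → v_3 = j of Σ_t A[v_t][v_{t+1}]. For example, for (i, j) = (0, 2) we minimise over 9 possible intermediate vertex sequences; the minimum is 16, attained along the walk 0 → 1 → 0 → 2.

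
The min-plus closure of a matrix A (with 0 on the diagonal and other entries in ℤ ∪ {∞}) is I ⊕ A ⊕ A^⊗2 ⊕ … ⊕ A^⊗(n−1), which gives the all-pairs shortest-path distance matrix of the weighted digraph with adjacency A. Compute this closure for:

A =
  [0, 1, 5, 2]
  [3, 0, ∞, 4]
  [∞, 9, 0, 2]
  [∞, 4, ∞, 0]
Closure =
  [0, 1, 5, 2]
  [3, 0, 8, 4]
  [9, 6, 0, 2]
  [7, 4, 12, 0]

This is the Floyd-Warshall all-pairs shortest-path computation. For each intermediate vertex k = 0, 1, …, 3, update dist[i][j] ← min(dist[i][j], dist[i][k] + dist[k][j]). The final matrix gives, for each (i, j), the minimum total weight of any directed path from i to j (possibly empty when i = j).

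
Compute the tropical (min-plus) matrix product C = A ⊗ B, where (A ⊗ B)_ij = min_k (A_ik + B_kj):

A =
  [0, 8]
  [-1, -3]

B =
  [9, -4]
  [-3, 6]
A ⊗ B =
  [5, -4]
  [-6, -5]

Apply the min-plus product entry-by-entry:
  C[0][0] = min over k of (A[0][0] + B[0][0] = 0 + 9 = 9, A[0][1] + B[1][0] = 8 + -3 = 5) = 5 (attained at k = 1)
  C[0][1] = min over k of (A[0][0] + B[0][1] = 0 + -4 = -4, A[0][1] + B[1][1] = 8 + 6 = 14) = -4 (attained at k = 0)
  C[1][0] = min over k of (A[1][0] + B[0][0] = -1 + 9 = 8, A[1][1] + B[1][0] = -3 + -3 = -6) = -6 (attained at k = 1)
  C[1][1] = min over k of (A[1][0] + B[0][1] = -1 + -4 = -5, A[1][1] + B[1][1] = -3 + 6 = 3) = -5 (attained at k = 0)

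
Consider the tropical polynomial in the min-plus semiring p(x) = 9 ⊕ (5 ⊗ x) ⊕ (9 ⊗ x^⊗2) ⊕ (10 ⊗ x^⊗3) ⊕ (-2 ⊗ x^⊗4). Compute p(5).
p(5) = 9

A tropical monomial a ⊗ x^⊗i evaluates to a + i · x. Evaluating each term at x = 5:
  Term 0 contributes 9 + 0 · 5 = 9
  Term 1 contributes 5 + 1 · 5 = 10
  Term 2 contributes 9 + 2 · 5 = 19
  Term 3 contributes 10 + 3 · 5 = 25
  Term 4 contributes -2 + 4 · 5 = 18
p(5) = ⊕ of these = min[9, 10, 19, 25, 18] = 9.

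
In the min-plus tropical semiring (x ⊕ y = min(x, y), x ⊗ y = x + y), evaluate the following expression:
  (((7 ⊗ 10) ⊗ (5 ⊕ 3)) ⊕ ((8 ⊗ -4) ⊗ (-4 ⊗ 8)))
(((7 ⊗ 10) ⊗ (5 ⊕ 3)) ⊕ ((8 ⊗ -4) ⊗ (-4 ⊗ 8))) = 8

Expand innermost to outermost. Recall ⊕ takes the minimum of its arguments and ⊗ takes their sum. Working out the expression (((7 ⊗ 10) ⊗ (5 ⊕ 3)) ⊕ ((8 ⊗ -4) ⊗ (-4 ⊗ 8))) gives 8.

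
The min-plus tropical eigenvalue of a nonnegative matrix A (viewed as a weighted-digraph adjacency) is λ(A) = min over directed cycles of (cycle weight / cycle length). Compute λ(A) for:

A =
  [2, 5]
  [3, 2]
λ(A) = 2

Enumerate directed cycles and compute their means (weight / length). Sample:
  cycle 0 → 0: weight = 2, length = 1, mean = 2/1 ≈ 2.000
  cycle 1 → 1: weight = 2, length = 1, mean = 2/1 ≈ 2.000
  cycle 0 → 1 → 0: weight = 8, length = 2, mean = 8/2 ≈ 4.000
  cycle 1 → 0 → 1: weight = 8, length = 2, mean = 8/2 ≈ 4.000
Minimum mean = 2.000, attained e.g. along the cycle 0 → 0 with weight 2 and length 1. So λ(A) = 2/1 = 2.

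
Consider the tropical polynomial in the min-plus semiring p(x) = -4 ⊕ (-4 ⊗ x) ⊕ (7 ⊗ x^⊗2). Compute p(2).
p(2) = -4

A tropical monomial a ⊗ x^⊗i evaluates to a + i · x. Evaluating each term at x = 2:
  Term 0 contributes -4 + 0 · 2 = -4
  Term 1 contributes -4 + 1 · 2 = -2
  Term 2 contributes 7 + 2 · 2 = 11
p(2) = ⊕ of these = min[-4, -2, 11] = -4.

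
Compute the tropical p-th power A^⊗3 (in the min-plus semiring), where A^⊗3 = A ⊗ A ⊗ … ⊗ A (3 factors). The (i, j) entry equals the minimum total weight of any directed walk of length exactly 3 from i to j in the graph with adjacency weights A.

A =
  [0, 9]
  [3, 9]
A^⊗3 =
  [0, 9]
  [3, 12]

Each entry (A^⊗3)_ij equals the minimum over all length-3 walks i = v_0 → v_1 → … → v_3 = j of Σ_t A[v_t][v_{t+1}]. For example, for (i, j) = (0, 1) we minimise over 4 possible intermediate vertex sequences; the minimum is 9, attained along the walk 0 → 0 → 0 → 1.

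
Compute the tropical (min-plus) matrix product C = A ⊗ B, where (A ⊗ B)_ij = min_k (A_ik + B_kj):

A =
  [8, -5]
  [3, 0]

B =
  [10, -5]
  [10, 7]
A ⊗ B =
  [5, 2]
  [10, -2]

Apply the min-plus product entry-by-entry:
  C[0][0] = min over k of (A[0][0] + B[0][0] = 8 + 10 = 18, A[0][1] + B[1][0] = -5 + 10 = 5) = 5 (attained at k = 1)
  C[0][1] = min over k of (A[0][0] + B[0][1] = 8 + -5 = 3, A[0][1] + B[1][1] = -5 + 7 = 2) = 2 (attained at k = 1)
  C[1][0] = min over k of (A[1][0] + B[0][0] = 3 + 10 = 13, A[1][1] + B[1][0] = 0 + 10 = 10) = 10 (attained at k = 1)
  C[1][1] = min over k of (A[1][0] + B[0][1] = 3 + -5 = -2, A[1][1] + B[1][1] = 0 + 7 = 7) = -2 (attained at k = 0)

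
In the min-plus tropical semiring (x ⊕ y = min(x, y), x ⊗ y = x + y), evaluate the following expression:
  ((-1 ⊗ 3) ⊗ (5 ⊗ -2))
((-1 ⊗ 3) ⊗ (5 ⊗ -2)) = 5

Expand innermost to outermost. Recall ⊕ takes the minimum of its arguments and ⊗ takes their sum. Working out the expression ((-1 ⊗ 3) ⊗ (5 ⊗ -2)) gives 5.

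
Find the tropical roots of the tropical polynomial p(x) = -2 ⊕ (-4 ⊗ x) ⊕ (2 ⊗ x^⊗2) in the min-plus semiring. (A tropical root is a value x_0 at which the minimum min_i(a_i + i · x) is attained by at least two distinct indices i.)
Roots: {-6, 2}

Each tropical root is a break point of the lower envelope of the lines y = a_i + i · x (there are 3 lines, with slopes 0, 1, ..., 2). Only the lines that attain the minimum somewhere contribute to roots; other lines are dominated. Here the surviving (envelope) indices are i = 2, i = 1, i = 0.
Intersections between consecutive envelope lines give the roots: for adjacent envelope indices i < j the intersection is x = (a_i − a_j) / (j − i). Reading off the sorted break points: {-6, 2}.
Verification: at each break x_0, at least two indices attain the minimum of min_i(a_i + i · x_0).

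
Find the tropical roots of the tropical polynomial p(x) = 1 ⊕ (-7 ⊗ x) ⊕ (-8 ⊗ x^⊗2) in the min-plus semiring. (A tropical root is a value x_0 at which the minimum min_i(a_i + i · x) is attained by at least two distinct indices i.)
Roots: {1, 8}

Each tropical root is a break point of the lower envelope of the lines y = a_i + i · x (there are 3 lines, with slopes 0, 1, ..., 2). Only the lines that attain the minimum somewhere contribute to roots; other lines are dominated. Here the surviving (envelope) indices are i = 2, i = 1, i = 0.
Intersections between consecutive envelope lines give the roots: for adjacent envelope indices i < j the intersection is x = (a_i − a_j) / (j − i). Reading off the sorted break points: {1, 8}.
Verification: at each break x_0, at least two indices attain the minimum of min_i(a_i + i · x_0).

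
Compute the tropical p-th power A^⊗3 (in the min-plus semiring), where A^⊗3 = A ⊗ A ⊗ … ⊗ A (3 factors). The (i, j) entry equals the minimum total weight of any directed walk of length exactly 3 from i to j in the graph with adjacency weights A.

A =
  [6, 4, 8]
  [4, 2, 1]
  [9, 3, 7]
A^⊗3 =
  [10, 8, 7]
  [8, 6, 5]
  [9, 7, 6]

Each entry (A^⊗3)_ij equals the minimum over all length-3 walks i = v_0 → v_1 → … → v_3 = j of Σ_t A[v_t][v_{t+1}]. For example, for (i, j) = (0, 2) we minimise over 9 possible intermediate vertex sequences; the minimum is 7, attained along the walk 0 → 1 → 1 → 2.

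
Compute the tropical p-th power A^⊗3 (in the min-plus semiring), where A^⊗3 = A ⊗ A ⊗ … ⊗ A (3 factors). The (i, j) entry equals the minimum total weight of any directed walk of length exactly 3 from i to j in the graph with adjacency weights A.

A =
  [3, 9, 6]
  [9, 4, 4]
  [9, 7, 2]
A^⊗3 =
  [9, 15, 10]
  [15, 12, 8]
  [13, 11, 6]

Each entry (A^⊗3)_ij equals the minimum over all length-3 walks i = v_0 → v_1 → … → v_3 = j of Σ_t A[v_t][v_{t+1}]. For example, for (i, j) = (0, 2) we minimise over 9 possible intermediate vertex sequences; the minimum is 10, attained along the walk 0 → 2 → 2 → 2.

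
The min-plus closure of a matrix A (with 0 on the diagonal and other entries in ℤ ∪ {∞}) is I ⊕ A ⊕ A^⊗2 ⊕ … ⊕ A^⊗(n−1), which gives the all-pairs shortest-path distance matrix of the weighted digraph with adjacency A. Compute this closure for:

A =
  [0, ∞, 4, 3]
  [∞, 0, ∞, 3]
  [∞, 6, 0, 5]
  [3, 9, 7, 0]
Closure =
  [0, 10, 4, 3]
  [6, 0, 10, 3]
  [8, 6, 0, 5]
  [3, 9, 7, 0]

This is the Floyd-Warshall all-pairs shortest-path computation. For each intermediate vertex k = 0, 1, …, 3, update dist[i][j] ← min(dist[i][j], dist[i][k] + dist[k][j]). The final matrix gives, for each (i, j), the minimum total weight of any directed path from i to j (possibly empty when i = j).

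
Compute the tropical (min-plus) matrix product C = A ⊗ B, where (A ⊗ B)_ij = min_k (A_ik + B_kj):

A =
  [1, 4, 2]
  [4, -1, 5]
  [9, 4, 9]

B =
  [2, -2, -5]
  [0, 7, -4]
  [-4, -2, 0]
A ⊗ B =
  [-2, -1, -4]
  [-1, 2, -5]
  [4, 7, 0]

Apply the min-plus product entry-by-entry:
  C[0][0] = min over k of (A[0][0] + B[0][0] = 1 + 2 = 3, A[0][1] + B[1][0] = 4 + 0 = 4, A[0][2] + B[2][0] = 2 + -4 = -2) = -2 (attained at k = 2)
  C[0][1] = min over k of (A[0][0] + B[0][1] = 1 + -2 = -1, A[0][1] + B[1][1] = 4 + 7 = 11, A[0][2] + B[2][1] = 2 + -2 = 0) = -1 (attained at k = 0)
  C[0][2] = min over k of (A[0][0] + B[0][2] = 1 + -5 = -4, A[0][1] + B[1][2] = 4 + -4 = 0, A[0][2] + B[2][2] = 2 + 0 = 2) = -4 (attained at k = 0)
  C[1][0] = min over k of (A[1][0] + B[0][0] = 4 + 2 = 6, A[1][1] + B[1][0] = -1 + 0 = -1, A[1][2] + B[2][0] = 5 + -4 = 1) = -1 (attained at k = 1)
  C[1][1] = min over k of (A[1][0] + B[0][1] = 4 + -2 = 2, A[1][1] + B[1][1] = -1 + 7 = 6, A[1][2] + B[2][1] = 5 + -2 = 3) = 2 (attained at k = 0)
  C[1][2] = min over k of (A[1][0] + B[0][2] = 4 + -5 = -1, A[1][1] + B[1][2] = -1 + -4 = -5, A[1][2] + B[2][2] = 5 + 0 = 5) = -5 (attained at k = 1)
  C[2][0] = min over k of (A[2][0] + B[0][0] = 9 + 2 = 11, A[2][1] + B[1][0] = 4 + 0 = 4, A[2][2] + B[2][0] = 9 + -4 = 5) = 4 (attained at k = 1)
  C[2][1] = min over k of (A[2][0] + B[0][1] = 9 + -2 = 7, A[2][1] + B[1][1] = 4 + 7 = 11, A[2][2] + B[2][1] = 9 + -2 = 7) = 7 (attained at k = 0)
  C[2][2] = min over k of (A[2][0] + B[0][2] = 9 + -5 = 4, A[2][1] + B[1][2] = 4 + -4 = 0, A[2][2] + B[2][2] = 9 + 0 = 9) = 0 (attained at k = 1)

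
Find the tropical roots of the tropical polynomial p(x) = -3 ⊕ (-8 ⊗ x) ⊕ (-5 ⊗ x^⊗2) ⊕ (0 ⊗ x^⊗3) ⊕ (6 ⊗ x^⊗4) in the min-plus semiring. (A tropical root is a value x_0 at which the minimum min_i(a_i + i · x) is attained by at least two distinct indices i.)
Roots: {-6, -5, -3, 5}

Each tropical root is a break point of the lower envelope of the lines y = a_i + i · x (there are 5 lines, with slopes 0, 1, ..., 4). Only the lines that attain the minimum somewhere contribute to roots; other lines are dominated. Here the surviving (envelope) indices are i = 4, i = 3, i = 2, i = 1, i = 0.
Intersections between consecutive envelope lines give the roots: for adjacent envelope indices i < j the intersection is x = (a_i − a_j) / (j − i). Reading off the sorted break points: {-6, -5, -3, 5}.
Verification: at each break x_0, at least two indices attain the minimum of min_i(a_i + i · x_0).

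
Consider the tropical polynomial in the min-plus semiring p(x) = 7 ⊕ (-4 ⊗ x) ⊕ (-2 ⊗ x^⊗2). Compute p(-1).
p(-1) = -5

A tropical monomial a ⊗ x^⊗i evaluates to a + i · x. Evaluating each term at x = -1:
  Term 0 contributes 7 + 0 · -1 = 7
  Term 1 contributes -4 + 1 · -1 = -5
  Term 2 contributes -2 + 2 · -1 = -4
p(-1) = ⊕ of these = min[7, -5, -4] = -5.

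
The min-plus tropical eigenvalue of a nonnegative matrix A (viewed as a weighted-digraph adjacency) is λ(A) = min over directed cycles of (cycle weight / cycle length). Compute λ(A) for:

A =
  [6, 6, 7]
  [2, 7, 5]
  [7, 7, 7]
λ(A) = 4

Enumerate directed cycles and compute their means (weight / length). Sample:
  cycle 0 → 0: weight = 6, length = 1, mean = 6/1 ≈ 6.000
  cycle 1 → 1: weight = 7, length = 1, mean = 7/1 ≈ 7.000
  cycle 2 → 2: weight = 7, length = 1, mean = 7/1 ≈ 7.000
  cycle 0 → 1 → 0: weight = 8, length = 2, mean = 8/2 ≈ 4.000
  cycle 0 → 2 → 0: weight = 14, length = 2, mean = 14/2 ≈ 7.000
  cycle 1 → 0 → 1: weight = 8, length = 2, mean = 8/2 ≈ 4.000
Minimum mean = 4.000, attained e.g. along the cycle 0 → 1 → 0 with weight 8 and length 2. So λ(A) = 8/2 = 4.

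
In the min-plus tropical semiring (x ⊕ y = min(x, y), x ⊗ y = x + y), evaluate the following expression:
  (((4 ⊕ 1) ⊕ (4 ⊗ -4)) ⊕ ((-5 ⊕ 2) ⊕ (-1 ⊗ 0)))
(((4 ⊕ 1) ⊕ (4 ⊗ -4)) ⊕ ((-5 ⊕ 2) ⊕ (-1 ⊗ 0))) = -5

Expand innermost to outermost. Recall ⊕ takes the minimum of its arguments and ⊗ takes their sum. Working out the expression (((4 ⊕ 1) ⊕ (4 ⊗ -4)) ⊕ ((-5 ⊕ 2) ⊕ (-1 ⊗ 0))) gives -5.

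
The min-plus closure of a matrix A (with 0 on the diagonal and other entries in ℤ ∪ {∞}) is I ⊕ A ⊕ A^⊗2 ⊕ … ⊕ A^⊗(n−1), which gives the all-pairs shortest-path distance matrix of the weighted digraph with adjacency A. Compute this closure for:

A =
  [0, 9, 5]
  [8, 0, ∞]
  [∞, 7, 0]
Closure =
  [0, 9, 5]
  [8, 0, 13]
  [15, 7, 0]

This is the Floyd-Warshall all-pairs shortest-path computation. For each intermediate vertex k = 0, 1, …, 2, update dist[i][j] ← min(dist[i][j], dist[i][k] + dist[k][j]). The final matrix gives, for each (i, j), the minimum total weight of any directed path from i to j (possibly empty when i = j).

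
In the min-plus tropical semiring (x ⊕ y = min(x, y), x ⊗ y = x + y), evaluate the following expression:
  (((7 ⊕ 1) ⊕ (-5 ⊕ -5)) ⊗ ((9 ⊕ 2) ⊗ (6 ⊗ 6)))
(((7 ⊕ 1) ⊕ (-5 ⊕ -5)) ⊗ ((9 ⊕ 2) ⊗ (6 ⊗ 6))) = 9

Expand innermost to outermost. Recall ⊕ takes the minimum of its arguments and ⊗ takes their sum. Working out the expression (((7 ⊕ 1) ⊕ (-5 ⊕ -5)) ⊗ ((9 ⊕ 2) ⊗ (6 ⊗ 6))) gives 9.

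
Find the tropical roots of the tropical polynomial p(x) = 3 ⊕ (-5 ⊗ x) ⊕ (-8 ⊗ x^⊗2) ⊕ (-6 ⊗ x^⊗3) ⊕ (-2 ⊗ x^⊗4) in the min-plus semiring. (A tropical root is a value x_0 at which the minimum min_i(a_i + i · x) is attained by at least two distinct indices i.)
Roots: {-4, -2, 3, 8}

Each tropical root is a break point of the lower envelope of the lines y = a_i + i · x (there are 5 lines, with slopes 0, 1, ..., 4). Only the lines that attain the minimum somewhere contribute to roots; other lines are dominated. Here the surviving (envelope) indices are i = 4, i = 3, i = 2, i = 1, i = 0.
Intersections between consecutive envelope lines give the roots: for adjacent envelope indices i < j the intersection is x = (a_i − a_j) / (j − i). Reading off the sorted break points: {-4, -2, 3, 8}.
Verification: at each break x_0, at least two indices attain the minimum of min_i(a_i + i · x_0).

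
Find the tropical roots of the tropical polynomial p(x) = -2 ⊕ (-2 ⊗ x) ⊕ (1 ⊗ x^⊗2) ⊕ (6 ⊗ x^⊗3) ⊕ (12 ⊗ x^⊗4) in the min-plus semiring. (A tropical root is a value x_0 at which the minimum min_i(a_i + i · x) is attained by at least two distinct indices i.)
Roots: {-6, -5, -3, 0}

Each tropical root is a break point of the lower envelope of the lines y = a_i + i · x (there are 5 lines, with slopes 0, 1, ..., 4). Only the lines that attain the minimum somewhere contribute to roots; other lines are dominated. Here the surviving (envelope) indices are i = 4, i = 3, i = 2, i = 1, i = 0.
Intersections between consecutive envelope lines give the roots: for adjacent envelope indices i < j the intersection is x = (a_i − a_j) / (j − i). Reading off the sorted break points: {-6, -5, -3, 0}.
Verification: at each break x_0, at least two indices attain the minimum of min_i(a_i + i · x_0).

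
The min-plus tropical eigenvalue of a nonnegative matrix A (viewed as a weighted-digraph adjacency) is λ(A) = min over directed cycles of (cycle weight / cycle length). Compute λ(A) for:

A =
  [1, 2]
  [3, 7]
λ(A) = 1

Enumerate directed cycles and compute their means (weight / length). Sample:
  cycle 0 → 0: weight = 1, length = 1, mean = 1/1 ≈ 1.000
  cycle 1 → 1: weight = 7, length = 1, mean = 7/1 ≈ 7.000
  cycle 0 → 1 → 0: weight = 5, length = 2, mean = 5/2 ≈ 2.500
  cycle 1 → 0 → 1: weight = 5, length = 2, mean = 5/2 ≈ 2.500
Minimum mean = 1.000, attained e.g. along the cycle 0 → 0 with weight 1 and length 1. So λ(A) = 1/1 = 1.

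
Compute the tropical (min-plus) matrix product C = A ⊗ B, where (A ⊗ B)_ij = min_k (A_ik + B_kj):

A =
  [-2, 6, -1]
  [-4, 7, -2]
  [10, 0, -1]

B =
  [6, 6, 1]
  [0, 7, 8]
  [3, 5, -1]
A ⊗ B =
  [2, 4, -2]
  [1, 2, -3]
  [0, 4, -2]

Apply the min-plus product entry-by-entry:
  C[0][0] = min over k of (A[0][0] + B[0][0] = -2 + 6 = 4, A[0][1] + B[1][0] = 6 + 0 = 6, A[0][2] + B[2][0] = -1 + 3 = 2) = 2 (attained at k = 2)
  C[0][1] = min over k of (A[0][0] + B[0][1] = -2 + 6 = 4, A[0][1] + B[1][1] = 6 + 7 = 13, A[0][2] + B[2][1] = -1 + 5 = 4) = 4 (attained at k = 0)
  C[0][2] = min over k of (A[0][0] + B[0][2] = -2 + 1 = -1, A[0][1] + B[1][2] = 6 + 8 = 14, A[0][2] + B[2][2] = -1 + -1 = -2) = -2 (attained at k = 2)
  C[1][0] = min over k of (A[1][0] + B[0][0] = -4 + 6 = 2, A[1][1] + B[1][0] = 7 + 0 = 7, A[1][2] + B[2][0] = -2 + 3 = 1) = 1 (attained at k = 2)
  C[1][1] = min over k of (A[1][0] + B[0][1] = -4 + 6 = 2, A[1][1] + B[1][1] = 7 + 7 = 14, A[1][2] + B[2][1] = -2 + 5 = 3) = 2 (attained at k = 0)
  C[1][2] = min over k of (A[1][0] + B[0][2] = -4 + 1 = -3, A[1][1] + B[1][2] = 7 + 8 = 15, A[1][2] + B[2][2] = -2 + -1 = -3) = -3 (attained at k = 0)
  C[2][0] = min over k of (A[2][0] + B[0][0] = 10 + 6 = 16, A[2][1] + B[1][0] = 0 + 0 = 0, A[2][2] + B[2][0] = -1 + 3 = 2) = 0 (attained at k = 1)
  C[2][1] = min over k of (A[2][0] + B[0][1] = 10 + 6 = 16, A[2][1] + B[1][1] = 0 + 7 = 7, A[2][2] + B[2][1] = -1 + 5 = 4) = 4 (attained at k = 2)
  C[2][2] = min over k of (A[2][0] + B[0][2] = 10 + 1 = 11, A[2][1] + B[1][2] = 0 + 8 = 8, A[2][2] + B[2][2] = -1 + -1 = -2) = -2 (attained at k = 2)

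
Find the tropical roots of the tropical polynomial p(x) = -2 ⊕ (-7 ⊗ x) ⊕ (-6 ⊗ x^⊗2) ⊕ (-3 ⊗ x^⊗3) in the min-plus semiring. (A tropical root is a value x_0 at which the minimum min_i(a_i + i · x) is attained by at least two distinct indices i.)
Roots: {-3, -1, 5}

Each tropical root is a break point of the lower envelope of the lines y = a_i + i · x (there are 4 lines, with slopes 0, 1, ..., 3). Only the lines that attain the minimum somewhere contribute to roots; other lines are dominated. Here the surviving (envelope) indices are i = 3, i = 2, i = 1, i = 0.
Intersections between consecutive envelope lines give the roots: for adjacent envelope indices i < j the intersection is x = (a_i − a_j) / (j − i). Reading off the sorted break points: {-3, -1, 5}.
Verification: at each break x_0, at least two indices attain the minimum of min_i(a_i + i · x_0).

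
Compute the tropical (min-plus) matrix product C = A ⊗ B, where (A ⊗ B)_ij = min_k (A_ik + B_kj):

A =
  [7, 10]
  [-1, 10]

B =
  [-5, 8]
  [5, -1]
A ⊗ B =
  [2, 9]
  [-6, 7]

Apply the min-plus product entry-by-entry:
  C[0][0] = min over k of (A[0][0] + B[0][0] = 7 + -5 = 2, A[0][1] + B[1][0] = 10 + 5 = 15) = 2 (attained at k = 0)
  C[0][1] = min over k of (A[0][0] + B[0][1] = 7 + 8 = 15, A[0][1] + B[1][1] = 10 + -1 = 9) = 9 (attained at k = 1)
  C[1][0] = min over k of (A[1][0] + B[0][0] = -1 + -5 = -6, A[1][1] + B[1][0] = 10 + 5 = 15) = -6 (attained at k = 0)
  C[1][1] = min over k of (A[1][0] + B[0][1] = -1 + 8 = 7, A[1][1] + B[1][1] = 10 + -1 = 9) = 7 (attained at k = 0)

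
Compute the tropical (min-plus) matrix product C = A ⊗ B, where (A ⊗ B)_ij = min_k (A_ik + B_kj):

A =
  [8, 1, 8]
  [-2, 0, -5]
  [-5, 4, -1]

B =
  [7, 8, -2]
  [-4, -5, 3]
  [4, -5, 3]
A ⊗ B =
  [-3, -4, 4]
  [-4, -10, -4]
  [0, -6, -7]

Apply the min-plus product entry-by-entry:
  C[0][0] = min over k of (A[0][0] + B[0][0] = 8 + 7 = 15, A[0][1] + B[1][0] = 1 + -4 = -3, A[0][2] + B[2][0] = 8 + 4 = 12) = -3 (attained at k = 1)
  C[0][1] = min over k of (A[0][0] + B[0][1] = 8 + 8 = 16, A[0][1] + B[1][1] = 1 + -5 = -4, A[0][2] + B[2][1] = 8 + -5 = 3) = -4 (attained at k = 1)
  C[0][2] = min over k of (A[0][0] + B[0][2] = 8 + -2 = 6, A[0][1] + B[1][2] = 1 + 3 = 4, A[0][2] + B[2][2] = 8 + 3 = 11) = 4 (attained at k = 1)
  C[1][0] = min over k of (A[1][0] + B[0][0] = -2 + 7 = 5, A[1][1] + B[1][0] = 0 + -4 = -4, A[1][2] + B[2][0] = -5 + 4 = -1) = -4 (attained at k = 1)
  C[1][1] = min over k of (A[1][0] + B[0][1] = -2 + 8 = 6, A[1][1] + B[1][1] = 0 + -5 = -5, A[1][2] + B[2][1] = -5 + -5 = -10) = -10 (attained at k = 2)
  C[1][2] = min over k of (A[1][0] + B[0][2] = -2 + -2 = -4, A[1][1] + B[1][2] = 0 + 3 = 3, A[1][2] + B[2][2] = -5 + 3 = -2) = -4 (attained at k = 0)
  C[2][0] = min over k of (A[2][0] + B[0][0] = -5 + 7 = 2, A[2][1] + B[1][0] = 4 + -4 = 0, A[2][2] + B[2][0] = -1 + 4 = 3) = 0 (attained at k = 1)
  C[2][1] = min over k of (A[2][0] + B[0][1] = -5 + 8 = 3, A[2][1] + B[1][1] = 4 + -5 = -1, A[2][2] + B[2][1] = -1 + -5 = -6) = -6 (attained at k = 2)
  C[2][2] = min over k of (A[2][0] + B[0][2] = -5 + -2 = -7, A[2][1] + B[1][2] = 4 + 3 = 7, A[2][2] + B[2][2] = -1 + 3 = 2) = -7 (attained at k = 0)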